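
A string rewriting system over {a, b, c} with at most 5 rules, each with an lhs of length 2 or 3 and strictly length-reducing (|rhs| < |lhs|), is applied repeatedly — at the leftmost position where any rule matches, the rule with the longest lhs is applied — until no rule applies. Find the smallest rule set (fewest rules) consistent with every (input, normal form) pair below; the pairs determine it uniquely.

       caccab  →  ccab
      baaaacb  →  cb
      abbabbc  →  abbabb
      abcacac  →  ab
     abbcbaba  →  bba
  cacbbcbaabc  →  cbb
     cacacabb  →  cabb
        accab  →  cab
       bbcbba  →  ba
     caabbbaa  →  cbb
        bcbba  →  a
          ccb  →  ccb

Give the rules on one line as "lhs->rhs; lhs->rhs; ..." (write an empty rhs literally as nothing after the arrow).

  | caccab => ccab
  | baaaacb => bbaacb => bbbcb => cb
  | abbabbc => abbabb
  | abcacac => abacac => abac => ab

aa->b; ac->; bbb->; bc->b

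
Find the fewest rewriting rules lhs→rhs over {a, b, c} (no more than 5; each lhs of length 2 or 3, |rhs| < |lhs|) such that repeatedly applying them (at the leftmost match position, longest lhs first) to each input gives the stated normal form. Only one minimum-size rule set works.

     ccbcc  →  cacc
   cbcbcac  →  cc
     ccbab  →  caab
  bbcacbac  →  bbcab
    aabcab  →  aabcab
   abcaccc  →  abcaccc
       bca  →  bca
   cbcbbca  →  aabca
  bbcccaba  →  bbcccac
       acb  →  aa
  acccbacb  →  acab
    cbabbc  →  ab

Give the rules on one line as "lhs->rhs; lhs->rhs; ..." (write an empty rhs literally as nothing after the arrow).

aac->b; abb->aa; ba->c; cb->a

  | ccbcc => cacc
  | cbcbcac => acbcac => aacac => bac => cc
  | ccbab => caab
  | bbcacbac => bbcaaac => bbcab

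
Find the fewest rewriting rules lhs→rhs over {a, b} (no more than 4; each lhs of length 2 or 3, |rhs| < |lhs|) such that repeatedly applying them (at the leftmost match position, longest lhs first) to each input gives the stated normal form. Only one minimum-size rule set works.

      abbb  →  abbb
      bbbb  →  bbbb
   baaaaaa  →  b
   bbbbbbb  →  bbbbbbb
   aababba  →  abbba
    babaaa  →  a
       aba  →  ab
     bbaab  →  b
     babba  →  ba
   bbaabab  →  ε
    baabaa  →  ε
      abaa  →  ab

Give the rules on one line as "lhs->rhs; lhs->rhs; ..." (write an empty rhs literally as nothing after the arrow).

  | abbb
  | bbbb
  | baaaaaa => baaaa => baa => b
  | bbbbbbb

aa->; aab->ab; aba->ab; bab->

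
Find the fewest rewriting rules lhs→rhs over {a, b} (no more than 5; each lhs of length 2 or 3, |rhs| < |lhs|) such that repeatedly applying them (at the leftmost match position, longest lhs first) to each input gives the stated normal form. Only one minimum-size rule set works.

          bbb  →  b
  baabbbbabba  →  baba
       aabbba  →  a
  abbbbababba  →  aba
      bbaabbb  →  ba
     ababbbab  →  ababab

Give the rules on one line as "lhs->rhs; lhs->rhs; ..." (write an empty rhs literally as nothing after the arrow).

  | bbb => bb => b
  | baabbbbabba => babbbabba => bababba => babaa => baba
  | aabbba => abba => aa => a
  | abbbbababba => abbababba => aababba => aabba => aba

aa->a; aab->a; abb->a; bb->b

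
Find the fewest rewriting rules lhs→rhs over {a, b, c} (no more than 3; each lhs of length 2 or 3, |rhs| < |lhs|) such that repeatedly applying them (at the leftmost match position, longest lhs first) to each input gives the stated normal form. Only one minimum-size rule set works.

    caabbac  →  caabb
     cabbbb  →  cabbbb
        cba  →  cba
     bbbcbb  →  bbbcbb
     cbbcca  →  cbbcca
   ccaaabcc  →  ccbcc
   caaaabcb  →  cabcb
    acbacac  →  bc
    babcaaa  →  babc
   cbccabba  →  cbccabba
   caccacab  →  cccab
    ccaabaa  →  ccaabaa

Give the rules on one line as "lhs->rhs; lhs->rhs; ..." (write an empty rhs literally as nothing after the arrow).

aaa->; ac->; aca->ca

  | caabbac => caabb
  | cabbbb
  | cba
  | bbbcbb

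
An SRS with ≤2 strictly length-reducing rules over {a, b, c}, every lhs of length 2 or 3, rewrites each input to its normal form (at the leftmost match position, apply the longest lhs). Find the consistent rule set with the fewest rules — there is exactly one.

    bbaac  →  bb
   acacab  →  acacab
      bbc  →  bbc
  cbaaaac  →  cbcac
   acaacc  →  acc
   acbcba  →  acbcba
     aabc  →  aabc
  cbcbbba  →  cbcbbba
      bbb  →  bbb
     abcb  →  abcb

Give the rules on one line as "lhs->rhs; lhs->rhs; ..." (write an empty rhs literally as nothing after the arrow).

aaa->c; aac->

  | bbaac => bb
  | acacab
  | bbc
  | cbaaaac => cbcac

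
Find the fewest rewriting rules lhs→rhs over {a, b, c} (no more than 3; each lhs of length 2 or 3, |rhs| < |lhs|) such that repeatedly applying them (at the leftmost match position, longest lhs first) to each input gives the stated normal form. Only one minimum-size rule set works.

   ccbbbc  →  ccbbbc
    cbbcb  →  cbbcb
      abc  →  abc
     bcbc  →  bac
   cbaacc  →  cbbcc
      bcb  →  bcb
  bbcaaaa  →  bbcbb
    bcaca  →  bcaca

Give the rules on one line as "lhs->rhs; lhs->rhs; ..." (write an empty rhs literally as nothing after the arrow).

aa->b; cbc->ac

  | ccbbbc
  | cbbcb
  | abc
  | bcbc => bac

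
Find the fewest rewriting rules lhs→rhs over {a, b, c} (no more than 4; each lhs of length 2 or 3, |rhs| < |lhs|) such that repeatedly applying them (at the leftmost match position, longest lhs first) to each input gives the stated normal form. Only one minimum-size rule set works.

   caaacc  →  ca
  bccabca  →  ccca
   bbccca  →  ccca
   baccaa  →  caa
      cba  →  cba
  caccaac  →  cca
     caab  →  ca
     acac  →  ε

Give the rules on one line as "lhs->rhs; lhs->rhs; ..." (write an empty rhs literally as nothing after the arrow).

  | caaacc => caac => ca
  | bccabca => ccabca => ccca
  | bbccca => bccca => ccca
  | baccaa => bcaa => caa

ab->; ac->; bc->c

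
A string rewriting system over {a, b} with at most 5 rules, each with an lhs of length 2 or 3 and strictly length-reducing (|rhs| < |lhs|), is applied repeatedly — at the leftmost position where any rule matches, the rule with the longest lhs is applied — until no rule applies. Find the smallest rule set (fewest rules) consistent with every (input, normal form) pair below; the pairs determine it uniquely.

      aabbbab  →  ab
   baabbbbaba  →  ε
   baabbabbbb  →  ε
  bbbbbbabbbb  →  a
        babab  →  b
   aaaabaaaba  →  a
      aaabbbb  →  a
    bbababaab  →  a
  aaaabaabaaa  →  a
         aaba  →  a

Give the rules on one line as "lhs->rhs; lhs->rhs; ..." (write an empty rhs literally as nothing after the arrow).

  | aabbbab => abbbab => abab => ab
  | baabbbbaba => bbbbbaba => bbbaba => baba => ba => ε
  | baabbabbbb => bbbabbbb => babbbb => bbbb => bb => ε
  | bbbbbbabbbb => bbbbabbbb => bbabbbb => abbbb => abb => a

aa->a; ba->; baa->b; bb->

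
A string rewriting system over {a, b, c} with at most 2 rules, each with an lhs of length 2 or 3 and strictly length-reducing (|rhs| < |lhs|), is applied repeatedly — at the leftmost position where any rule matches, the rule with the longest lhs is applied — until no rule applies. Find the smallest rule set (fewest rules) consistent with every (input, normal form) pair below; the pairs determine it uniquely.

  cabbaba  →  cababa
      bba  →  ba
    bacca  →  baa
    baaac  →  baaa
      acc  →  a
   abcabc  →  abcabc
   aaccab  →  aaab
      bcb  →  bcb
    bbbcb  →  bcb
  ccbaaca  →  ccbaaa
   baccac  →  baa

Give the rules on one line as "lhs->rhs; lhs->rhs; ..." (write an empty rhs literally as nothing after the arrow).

  | cabbaba => cababa
  | bba => ba
  | bacca => baca => baa
  | baaac => baaa

ac->a; bb->b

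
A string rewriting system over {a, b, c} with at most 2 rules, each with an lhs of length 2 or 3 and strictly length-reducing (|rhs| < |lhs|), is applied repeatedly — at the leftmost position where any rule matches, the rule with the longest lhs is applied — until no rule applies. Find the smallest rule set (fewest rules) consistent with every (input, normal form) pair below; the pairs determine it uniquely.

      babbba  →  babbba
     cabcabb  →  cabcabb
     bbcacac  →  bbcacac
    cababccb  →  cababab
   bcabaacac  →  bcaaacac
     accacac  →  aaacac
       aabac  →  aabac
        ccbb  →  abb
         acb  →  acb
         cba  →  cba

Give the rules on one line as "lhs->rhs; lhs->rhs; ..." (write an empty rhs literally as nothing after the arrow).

baa->aa; cc->a

  | babbba
  | cabcabb
  | bbcacac
  | cababccb => cababab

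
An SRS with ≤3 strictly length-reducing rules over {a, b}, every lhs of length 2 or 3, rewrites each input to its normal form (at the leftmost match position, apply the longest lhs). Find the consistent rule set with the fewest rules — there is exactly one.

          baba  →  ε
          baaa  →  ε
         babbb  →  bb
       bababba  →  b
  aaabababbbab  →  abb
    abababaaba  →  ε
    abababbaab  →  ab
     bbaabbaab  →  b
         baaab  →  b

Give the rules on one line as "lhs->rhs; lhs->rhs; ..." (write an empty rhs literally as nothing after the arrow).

aa->; ba->; bbb->bb

  | baba => ba => ε
  | baaa => aa => ε
  | babbb => bbb => bb
  | bababba => babba => bba => b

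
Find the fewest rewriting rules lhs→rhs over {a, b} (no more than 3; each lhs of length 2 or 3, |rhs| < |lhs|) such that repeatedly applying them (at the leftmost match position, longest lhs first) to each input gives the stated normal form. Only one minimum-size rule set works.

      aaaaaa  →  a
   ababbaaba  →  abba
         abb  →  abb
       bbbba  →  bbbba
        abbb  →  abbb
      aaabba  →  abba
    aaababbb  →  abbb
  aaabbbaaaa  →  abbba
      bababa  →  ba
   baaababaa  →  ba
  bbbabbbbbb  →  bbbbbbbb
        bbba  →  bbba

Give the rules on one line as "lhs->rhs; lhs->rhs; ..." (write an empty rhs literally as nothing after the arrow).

  | aaaaaa => aaaaa => aaaa => aaa => aa => a
  | ababbaaba => abbaaba => abbaba => abba
  | abb
  | bbbba

aa->a; bab->b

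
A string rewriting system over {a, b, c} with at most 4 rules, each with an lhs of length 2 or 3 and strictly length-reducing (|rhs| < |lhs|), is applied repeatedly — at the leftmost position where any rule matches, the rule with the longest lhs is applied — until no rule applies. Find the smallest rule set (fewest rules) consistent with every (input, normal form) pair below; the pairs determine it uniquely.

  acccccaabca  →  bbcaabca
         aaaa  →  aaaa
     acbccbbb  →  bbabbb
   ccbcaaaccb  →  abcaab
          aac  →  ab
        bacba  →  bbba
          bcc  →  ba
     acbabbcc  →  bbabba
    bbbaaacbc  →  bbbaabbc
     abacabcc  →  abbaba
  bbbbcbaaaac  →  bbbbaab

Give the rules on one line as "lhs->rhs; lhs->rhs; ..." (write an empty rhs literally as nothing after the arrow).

  | acccccaabca => bccccaabca => baccaabca => bbcaabca
  | aaaa
  | acbccbbb => bbccbbb => bbabbb
  | ccbcaaaccb => abcaaaccb => abcaabcb => abcaab

ac->b; cb->; cba->; cc->a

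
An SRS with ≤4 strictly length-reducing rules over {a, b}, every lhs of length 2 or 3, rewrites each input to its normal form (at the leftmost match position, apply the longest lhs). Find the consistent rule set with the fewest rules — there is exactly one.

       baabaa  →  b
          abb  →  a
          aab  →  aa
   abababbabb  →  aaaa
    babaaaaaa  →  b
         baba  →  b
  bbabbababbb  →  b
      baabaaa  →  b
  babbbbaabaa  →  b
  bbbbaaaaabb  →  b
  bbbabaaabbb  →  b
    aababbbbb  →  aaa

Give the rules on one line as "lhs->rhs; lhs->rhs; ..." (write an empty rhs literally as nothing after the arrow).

ab->a; ba->b; bb->b

  | baabaa => babaa => bbaa => baa => ba => b
  | abb => ab => a
  | aab => aa
  | abababbabb => aababbabb => aaabbabb => aaababb => aaaabb => aaaab => aaaa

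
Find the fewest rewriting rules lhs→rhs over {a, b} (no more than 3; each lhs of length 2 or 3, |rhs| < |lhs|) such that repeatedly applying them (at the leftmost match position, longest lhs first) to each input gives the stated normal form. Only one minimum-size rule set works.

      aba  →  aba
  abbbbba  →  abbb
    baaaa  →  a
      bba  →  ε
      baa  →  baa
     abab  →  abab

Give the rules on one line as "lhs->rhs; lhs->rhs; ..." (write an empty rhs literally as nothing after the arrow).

aaa->ba; bba->

  | aba
  | abbbbba => abbb
  | baaaa => bbaa => a
  | bba => ε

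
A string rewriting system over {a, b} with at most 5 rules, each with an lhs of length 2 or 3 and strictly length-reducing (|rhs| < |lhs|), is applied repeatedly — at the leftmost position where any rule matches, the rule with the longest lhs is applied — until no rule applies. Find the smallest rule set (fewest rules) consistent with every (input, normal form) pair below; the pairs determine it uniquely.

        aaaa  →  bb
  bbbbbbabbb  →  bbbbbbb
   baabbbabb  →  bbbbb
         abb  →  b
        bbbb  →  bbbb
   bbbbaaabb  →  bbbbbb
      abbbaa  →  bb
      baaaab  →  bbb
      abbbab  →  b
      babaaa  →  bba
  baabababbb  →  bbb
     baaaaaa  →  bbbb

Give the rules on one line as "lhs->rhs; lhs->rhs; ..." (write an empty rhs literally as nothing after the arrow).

aa->b; aab->b; ab->; abb->aa

  | aaaa => baa => bb
  | bbbbbbabbb => bbbbbbaab => bbbbbbb
  | baabbbabb => bbbbabb => bbbbaa => bbbbb
  | abb => aa => b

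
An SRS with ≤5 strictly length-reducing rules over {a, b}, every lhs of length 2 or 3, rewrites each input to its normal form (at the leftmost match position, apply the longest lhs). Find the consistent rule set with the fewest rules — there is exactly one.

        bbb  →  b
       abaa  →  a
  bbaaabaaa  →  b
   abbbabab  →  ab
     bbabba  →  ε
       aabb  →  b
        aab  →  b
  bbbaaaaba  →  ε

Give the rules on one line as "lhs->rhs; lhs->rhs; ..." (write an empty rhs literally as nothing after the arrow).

  | bbb => bb => b
  | abaa => a
  | bbaaabaaa => baaabaaa => abaaa => aa => b
  | abbbabab => abbabab => ababab => abab => ab

aa->b; ba->; baa->; bb->b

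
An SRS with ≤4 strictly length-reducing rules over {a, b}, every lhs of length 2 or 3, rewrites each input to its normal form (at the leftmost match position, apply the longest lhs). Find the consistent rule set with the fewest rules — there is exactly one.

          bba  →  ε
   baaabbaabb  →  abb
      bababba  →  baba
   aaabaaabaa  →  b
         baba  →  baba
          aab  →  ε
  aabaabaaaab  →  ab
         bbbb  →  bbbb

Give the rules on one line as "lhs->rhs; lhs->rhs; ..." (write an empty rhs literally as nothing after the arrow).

aa->b; aab->; baa->a; bba->

  | bba => ε
  | baaabbaabb => aabbaabb => baabb => abb
  | bababba => baba
  | aaabaaabaa => babaaabaa => baaabaa => aabaa => aa => b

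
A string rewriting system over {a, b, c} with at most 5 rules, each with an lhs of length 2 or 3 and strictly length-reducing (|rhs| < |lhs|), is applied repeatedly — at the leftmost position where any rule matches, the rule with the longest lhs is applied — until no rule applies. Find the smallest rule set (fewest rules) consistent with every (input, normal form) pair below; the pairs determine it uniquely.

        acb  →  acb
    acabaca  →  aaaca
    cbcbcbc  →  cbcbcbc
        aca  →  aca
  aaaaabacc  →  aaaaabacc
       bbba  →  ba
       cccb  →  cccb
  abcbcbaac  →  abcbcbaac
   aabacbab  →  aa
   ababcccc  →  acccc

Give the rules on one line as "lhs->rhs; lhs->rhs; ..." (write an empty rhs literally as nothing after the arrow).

bab->bb; bb->; cab->a; cbb->b

  | acb
  | acabaca => aaaca
  | cbcbcbc
  | aca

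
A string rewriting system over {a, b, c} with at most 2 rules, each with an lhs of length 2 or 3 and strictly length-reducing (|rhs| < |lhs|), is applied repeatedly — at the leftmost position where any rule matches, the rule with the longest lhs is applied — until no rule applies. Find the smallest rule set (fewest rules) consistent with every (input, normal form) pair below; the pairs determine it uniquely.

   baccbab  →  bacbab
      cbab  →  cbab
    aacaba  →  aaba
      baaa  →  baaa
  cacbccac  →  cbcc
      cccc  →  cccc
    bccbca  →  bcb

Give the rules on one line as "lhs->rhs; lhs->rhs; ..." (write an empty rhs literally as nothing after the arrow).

  | baccbab => bacbab
  | cbab
  | aacaba => aaba
  | baaa

ca->; ccb->cb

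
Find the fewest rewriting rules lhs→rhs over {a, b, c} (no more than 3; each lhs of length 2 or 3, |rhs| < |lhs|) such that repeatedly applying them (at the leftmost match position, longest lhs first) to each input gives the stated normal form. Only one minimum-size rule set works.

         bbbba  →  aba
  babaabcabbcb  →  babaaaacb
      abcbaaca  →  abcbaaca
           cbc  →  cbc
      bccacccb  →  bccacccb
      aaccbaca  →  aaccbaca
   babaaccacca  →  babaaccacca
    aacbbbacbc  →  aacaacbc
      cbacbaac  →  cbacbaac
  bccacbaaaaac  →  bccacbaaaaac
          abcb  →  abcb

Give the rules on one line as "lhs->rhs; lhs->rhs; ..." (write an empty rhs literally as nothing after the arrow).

bbb->a; bca->ab

  | bbbba => aba
  | babaabcabbcb => babaaabbbcb => babaaaacb
  | abcbaaca
  | cbc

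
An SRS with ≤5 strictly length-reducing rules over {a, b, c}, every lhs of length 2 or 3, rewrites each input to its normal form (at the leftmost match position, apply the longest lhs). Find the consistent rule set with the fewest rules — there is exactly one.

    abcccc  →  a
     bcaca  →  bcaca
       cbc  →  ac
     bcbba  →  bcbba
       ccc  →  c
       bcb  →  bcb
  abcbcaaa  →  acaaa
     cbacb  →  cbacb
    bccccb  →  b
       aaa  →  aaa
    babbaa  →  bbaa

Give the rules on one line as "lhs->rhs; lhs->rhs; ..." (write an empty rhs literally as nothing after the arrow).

  | abcccc => cccc => cc => a
  | bcaca
  | cbc => ac
  | bcbba

ab->; cbc->ac; cc->a; ccc->c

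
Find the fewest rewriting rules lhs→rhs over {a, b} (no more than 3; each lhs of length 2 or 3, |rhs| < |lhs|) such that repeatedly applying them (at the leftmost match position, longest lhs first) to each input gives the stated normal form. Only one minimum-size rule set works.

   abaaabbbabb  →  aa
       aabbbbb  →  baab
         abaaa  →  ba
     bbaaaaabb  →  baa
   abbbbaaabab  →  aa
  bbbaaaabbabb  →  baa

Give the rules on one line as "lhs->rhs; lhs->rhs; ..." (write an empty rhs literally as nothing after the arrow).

  | abaaabbbabb => bbaabbbabb => aaabbbabb => babbbabb => baababb => babbbb => baabb => baaa => bba => aa
  | aabbbbb => aaabbb => babbb => baab
  | abaaa => bbaa => aaa => ba
  | bbaaaaabb => aaaaaabb => baaaabb => bbaabb => aaabb => babb => baa

aaa->ba; aba->bb; bb->a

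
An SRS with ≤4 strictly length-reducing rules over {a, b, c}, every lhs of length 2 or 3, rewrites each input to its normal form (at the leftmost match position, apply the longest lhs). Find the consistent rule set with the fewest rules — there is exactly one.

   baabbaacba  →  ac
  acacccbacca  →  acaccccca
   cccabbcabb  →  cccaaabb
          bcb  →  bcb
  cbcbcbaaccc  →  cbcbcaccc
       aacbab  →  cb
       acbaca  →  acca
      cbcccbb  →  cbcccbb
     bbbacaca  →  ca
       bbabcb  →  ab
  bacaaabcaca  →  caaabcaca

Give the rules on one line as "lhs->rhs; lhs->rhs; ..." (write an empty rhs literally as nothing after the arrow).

aac->c; ba->; bbc->a

  | baabbaacba => abbaacba => abacba => acba => ac
  | acacccbacca => acaccccca
  | cccabbcabb => cccaaabb
  | bcb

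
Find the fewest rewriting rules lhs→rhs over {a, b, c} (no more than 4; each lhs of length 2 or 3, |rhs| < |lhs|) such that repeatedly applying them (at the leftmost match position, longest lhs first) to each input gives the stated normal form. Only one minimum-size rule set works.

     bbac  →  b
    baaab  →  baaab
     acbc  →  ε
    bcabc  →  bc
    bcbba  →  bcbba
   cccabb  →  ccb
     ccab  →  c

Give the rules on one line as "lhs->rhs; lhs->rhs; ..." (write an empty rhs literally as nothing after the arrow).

  | bbac => b
  | baaab
  | acbc => bac => ε
  | bcabc => bc

acb->ba; bac->; cab->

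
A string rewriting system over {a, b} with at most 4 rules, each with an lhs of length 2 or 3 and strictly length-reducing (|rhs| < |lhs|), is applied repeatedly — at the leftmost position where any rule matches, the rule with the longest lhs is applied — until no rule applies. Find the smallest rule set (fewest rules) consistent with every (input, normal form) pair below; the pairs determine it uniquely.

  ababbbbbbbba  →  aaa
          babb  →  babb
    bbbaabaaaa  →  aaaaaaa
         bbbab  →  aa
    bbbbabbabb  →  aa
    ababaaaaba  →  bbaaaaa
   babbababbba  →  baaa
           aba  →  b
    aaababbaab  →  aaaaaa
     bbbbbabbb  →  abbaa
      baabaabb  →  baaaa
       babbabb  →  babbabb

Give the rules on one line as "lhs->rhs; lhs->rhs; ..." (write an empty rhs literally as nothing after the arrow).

aab->aa; aba->b; bbb->a

  | ababbbbbbbba => bbbbbbbbba => abbbbbba => aabbba => aabba => aaba => aaa
  | babb
  | bbbaabaaaa => aaabaaaa => aaaaaaa
  | bbbab => aab => aa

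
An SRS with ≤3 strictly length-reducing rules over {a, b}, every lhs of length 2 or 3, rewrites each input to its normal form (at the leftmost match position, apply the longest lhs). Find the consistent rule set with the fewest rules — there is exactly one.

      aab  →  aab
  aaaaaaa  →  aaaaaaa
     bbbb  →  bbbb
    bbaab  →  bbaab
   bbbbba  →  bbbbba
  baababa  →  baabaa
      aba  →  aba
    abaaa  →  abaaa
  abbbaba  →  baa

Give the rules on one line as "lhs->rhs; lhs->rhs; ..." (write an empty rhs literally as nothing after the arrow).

abb->; bab->ba

  | aab
  | aaaaaaa
  | bbbb
  | bbaab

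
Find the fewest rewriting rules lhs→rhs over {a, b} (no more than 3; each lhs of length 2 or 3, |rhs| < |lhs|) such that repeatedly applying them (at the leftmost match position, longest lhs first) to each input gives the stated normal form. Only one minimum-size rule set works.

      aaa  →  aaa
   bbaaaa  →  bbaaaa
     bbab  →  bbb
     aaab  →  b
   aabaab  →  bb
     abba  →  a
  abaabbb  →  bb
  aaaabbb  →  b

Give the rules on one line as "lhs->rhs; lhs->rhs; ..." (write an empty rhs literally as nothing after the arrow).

ab->b; abb->

  | aaa
  | bbaaaa
  | bbab => bbb
  | aaab => aab => ab => b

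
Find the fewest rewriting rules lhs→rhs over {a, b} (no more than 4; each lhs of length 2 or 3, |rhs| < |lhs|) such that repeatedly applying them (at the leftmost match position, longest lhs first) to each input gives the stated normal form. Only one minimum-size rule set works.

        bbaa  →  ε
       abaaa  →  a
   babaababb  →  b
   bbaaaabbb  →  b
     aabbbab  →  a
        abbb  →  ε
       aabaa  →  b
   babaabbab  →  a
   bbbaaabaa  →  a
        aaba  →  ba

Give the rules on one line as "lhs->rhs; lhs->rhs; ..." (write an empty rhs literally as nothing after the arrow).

  | bbaa => aa => ε
  | abaaa => aaa => a
  | babaababb => aaababb => ababb => abb => b
  | bbaaaabbb => aaaabbb => aabbb => bbb => b

aa->; ab->; bab->a; bb->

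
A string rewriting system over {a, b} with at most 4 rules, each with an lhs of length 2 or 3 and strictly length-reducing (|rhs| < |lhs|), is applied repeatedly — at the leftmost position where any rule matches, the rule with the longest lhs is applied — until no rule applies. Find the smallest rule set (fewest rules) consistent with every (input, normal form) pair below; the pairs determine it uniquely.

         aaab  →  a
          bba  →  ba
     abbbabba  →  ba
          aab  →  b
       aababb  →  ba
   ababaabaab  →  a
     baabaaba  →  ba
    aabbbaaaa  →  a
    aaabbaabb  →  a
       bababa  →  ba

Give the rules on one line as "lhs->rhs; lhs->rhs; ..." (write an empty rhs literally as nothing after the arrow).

aa->; ab->a; bb->a; bba->ba

  | aaab => ab => a
  | bba => ba
  | abbbabba => abbabba => ababba => aabba => bba => ba
  | aab => b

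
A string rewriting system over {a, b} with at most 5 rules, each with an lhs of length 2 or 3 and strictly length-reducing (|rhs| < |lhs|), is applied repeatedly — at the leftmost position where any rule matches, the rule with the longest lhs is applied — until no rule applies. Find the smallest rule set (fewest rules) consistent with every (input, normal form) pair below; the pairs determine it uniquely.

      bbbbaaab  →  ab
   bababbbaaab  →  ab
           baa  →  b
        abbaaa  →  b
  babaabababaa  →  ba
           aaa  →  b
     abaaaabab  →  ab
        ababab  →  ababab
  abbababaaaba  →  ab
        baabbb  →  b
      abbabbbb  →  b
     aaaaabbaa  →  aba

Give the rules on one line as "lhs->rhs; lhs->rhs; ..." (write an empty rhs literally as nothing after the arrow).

aa->; aaa->b; bb->b; bba->ab

  | bbbbaaab => bbbaaab => bbaaab => abaab => abb => ab
  | bababbbaaab => bababbaaab => babaabaab => babbaab => baabab => bbab => abb => ab
  | baa => b
  | abbaaa => aabaa => baa => b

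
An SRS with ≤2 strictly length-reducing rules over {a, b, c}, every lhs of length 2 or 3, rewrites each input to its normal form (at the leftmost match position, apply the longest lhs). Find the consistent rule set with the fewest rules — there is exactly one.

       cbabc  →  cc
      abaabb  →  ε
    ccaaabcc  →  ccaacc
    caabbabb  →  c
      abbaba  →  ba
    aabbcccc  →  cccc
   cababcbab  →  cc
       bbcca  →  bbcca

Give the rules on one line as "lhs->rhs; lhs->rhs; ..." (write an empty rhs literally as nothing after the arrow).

  | cbabc => cabc => cc
  | abaabb => aabb => ab => ε
  | ccaaabcc => ccaacc
  | caabbabb => cababb => cabb => cb => c

ab->; cb->c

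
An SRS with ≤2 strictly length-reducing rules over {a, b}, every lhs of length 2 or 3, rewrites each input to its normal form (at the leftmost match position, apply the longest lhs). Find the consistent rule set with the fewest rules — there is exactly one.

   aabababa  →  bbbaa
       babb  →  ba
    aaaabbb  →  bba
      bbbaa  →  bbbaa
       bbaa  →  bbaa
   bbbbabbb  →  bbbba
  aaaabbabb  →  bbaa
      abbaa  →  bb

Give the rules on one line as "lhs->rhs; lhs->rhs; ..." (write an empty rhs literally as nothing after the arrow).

aaa->bb; ab->a

  | aabababa => aaababa => bbbaba => bbbaa
  | babb => bab => ba
  | aaaabbb => bbabbb => bbabb => bbab => bba
  | bbbaa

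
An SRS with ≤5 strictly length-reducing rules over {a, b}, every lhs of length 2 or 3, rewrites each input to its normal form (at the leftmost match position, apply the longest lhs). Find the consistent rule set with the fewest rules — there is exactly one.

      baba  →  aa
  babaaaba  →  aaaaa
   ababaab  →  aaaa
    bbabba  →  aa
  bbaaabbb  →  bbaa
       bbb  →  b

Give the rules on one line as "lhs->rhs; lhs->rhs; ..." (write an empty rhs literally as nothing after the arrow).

ab->a; abb->; bab->a; bbb->b

  | baba => aa
  | babaaaba => aaaaba => aaaaa
  | ababaab => aabaab => aaaab => aaaa
  | bbabba => baba => aa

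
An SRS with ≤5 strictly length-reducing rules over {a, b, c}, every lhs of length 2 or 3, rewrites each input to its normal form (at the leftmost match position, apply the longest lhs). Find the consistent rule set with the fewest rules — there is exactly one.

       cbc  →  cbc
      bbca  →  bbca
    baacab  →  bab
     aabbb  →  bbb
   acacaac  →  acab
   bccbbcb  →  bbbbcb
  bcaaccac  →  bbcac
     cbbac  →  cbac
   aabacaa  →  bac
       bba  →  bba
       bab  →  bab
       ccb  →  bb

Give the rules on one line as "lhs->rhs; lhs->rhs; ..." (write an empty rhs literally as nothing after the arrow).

  | cbc
  | bbca
  | baacab => ccab => bab
  | aabbb => bbb

aa->; baa->c; cbb->cb; cc->b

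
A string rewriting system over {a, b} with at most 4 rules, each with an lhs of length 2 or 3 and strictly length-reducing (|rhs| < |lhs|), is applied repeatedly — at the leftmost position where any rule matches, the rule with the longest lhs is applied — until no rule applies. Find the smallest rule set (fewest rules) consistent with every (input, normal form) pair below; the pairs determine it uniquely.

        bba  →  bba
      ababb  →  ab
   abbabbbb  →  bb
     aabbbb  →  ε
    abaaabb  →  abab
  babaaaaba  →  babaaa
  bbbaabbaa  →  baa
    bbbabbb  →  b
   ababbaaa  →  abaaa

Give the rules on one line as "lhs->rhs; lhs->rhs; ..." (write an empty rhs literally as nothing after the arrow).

aab->; abb->; bbb->

  | bba
  | ababb => ab
  | abbabbbb => abbbb => bb
  | aabbbb => bbb => ε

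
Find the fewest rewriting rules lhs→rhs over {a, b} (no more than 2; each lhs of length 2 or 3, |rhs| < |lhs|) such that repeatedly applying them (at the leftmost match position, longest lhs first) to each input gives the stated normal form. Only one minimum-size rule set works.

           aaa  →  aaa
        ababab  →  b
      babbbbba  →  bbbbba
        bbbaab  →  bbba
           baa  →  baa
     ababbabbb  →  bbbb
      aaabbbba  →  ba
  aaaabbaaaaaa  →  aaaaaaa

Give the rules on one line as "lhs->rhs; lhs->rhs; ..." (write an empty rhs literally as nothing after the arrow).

ab->; aba->

  | aaa
  | ababab => bab => b
  | babbbbba => bbbbba
  | bbbaab => bbba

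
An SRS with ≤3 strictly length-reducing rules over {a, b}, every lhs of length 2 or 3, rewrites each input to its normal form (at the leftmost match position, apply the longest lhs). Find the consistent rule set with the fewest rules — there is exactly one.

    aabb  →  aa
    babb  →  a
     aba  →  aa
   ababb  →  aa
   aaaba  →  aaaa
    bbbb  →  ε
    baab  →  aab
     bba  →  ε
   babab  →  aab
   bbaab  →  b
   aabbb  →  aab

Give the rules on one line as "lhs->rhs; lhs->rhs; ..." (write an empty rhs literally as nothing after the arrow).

  | aabb => aa
  | babb => abb => a
  | aba => aa
  | ababb => aabb => aa

ba->a; bb->; bba->bb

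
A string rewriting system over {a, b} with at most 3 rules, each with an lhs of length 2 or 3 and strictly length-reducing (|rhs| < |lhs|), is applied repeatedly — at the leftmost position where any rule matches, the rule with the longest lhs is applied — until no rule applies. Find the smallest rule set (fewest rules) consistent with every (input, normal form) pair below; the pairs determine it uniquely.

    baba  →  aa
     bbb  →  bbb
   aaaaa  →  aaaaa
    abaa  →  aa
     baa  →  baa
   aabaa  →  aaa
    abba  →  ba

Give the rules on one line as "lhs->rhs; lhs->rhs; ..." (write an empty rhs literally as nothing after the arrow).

  | baba => aa
  | bbb
  | aaaaa
  | abaa => aa

ab->; bab->a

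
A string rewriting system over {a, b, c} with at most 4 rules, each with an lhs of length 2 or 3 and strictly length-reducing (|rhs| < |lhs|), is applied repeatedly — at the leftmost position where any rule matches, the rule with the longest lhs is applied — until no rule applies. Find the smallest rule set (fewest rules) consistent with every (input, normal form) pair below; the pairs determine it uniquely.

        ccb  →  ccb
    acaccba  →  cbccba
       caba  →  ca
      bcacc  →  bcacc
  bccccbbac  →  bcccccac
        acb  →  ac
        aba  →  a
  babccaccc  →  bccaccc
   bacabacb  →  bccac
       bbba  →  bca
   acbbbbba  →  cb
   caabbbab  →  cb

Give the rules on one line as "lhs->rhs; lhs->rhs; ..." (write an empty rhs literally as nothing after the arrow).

ab->; aca->cb; acb->ac; bba->ca

  | ccb
  | acaccba => cbccba
  | caba => ca
  | bcacc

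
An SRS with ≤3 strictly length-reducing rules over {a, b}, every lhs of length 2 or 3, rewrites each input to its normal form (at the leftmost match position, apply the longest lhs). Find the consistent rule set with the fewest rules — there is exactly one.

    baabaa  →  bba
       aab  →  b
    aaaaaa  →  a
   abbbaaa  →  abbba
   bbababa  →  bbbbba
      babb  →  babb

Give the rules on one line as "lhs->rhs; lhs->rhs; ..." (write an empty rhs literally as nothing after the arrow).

  | baabaa => bbaa => bba
  | aab => b
  | aaaaaa => aaaaa => aaaa => aaa => aa => a
  | abbbaaa => abbbaa => abbba

aa->a; aab->b; aba->bb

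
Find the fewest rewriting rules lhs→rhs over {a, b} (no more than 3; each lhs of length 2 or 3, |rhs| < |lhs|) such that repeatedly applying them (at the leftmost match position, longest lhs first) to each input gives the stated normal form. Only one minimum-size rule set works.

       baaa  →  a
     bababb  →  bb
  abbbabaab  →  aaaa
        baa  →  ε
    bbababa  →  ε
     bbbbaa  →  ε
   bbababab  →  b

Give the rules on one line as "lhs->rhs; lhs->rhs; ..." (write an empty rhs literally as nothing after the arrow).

  | baaa => a
  | bababb => baabb => bb
  | abbbabaab => abbabaab => ababaab => aabaab => aaaab => aaaa
  | baa => ε

ab->a; baa->; bba->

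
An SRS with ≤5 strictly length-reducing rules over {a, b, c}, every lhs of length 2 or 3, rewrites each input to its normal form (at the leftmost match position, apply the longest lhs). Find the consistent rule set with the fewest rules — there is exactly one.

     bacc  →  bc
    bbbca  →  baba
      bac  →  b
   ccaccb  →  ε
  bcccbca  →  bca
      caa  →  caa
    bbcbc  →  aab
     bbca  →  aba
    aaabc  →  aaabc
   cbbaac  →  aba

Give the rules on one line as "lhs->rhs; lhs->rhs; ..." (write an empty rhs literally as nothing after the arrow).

  | bacc => bc
  | bbbca => baba
  | bac => b
  | ccaccb => cccb => cbc => ac => ε

ac->; bbc->ab; cb->a; ccb->bc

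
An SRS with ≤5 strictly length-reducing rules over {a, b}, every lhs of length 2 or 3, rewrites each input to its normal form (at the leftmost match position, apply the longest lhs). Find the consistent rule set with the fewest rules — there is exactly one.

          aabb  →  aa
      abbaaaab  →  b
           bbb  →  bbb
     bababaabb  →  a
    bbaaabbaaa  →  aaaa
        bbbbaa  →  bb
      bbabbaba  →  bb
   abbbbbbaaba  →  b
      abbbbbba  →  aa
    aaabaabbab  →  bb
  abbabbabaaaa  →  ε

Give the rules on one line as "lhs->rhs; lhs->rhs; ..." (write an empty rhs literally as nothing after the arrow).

  | aabb => aa
  | abbaaaab => aaaaab => aaaab => aaab => aab => ab => b
  | bbb
  | bababaabb => babaabb => baabb => abb => a

ab->b; aba->b; abb->a; ba->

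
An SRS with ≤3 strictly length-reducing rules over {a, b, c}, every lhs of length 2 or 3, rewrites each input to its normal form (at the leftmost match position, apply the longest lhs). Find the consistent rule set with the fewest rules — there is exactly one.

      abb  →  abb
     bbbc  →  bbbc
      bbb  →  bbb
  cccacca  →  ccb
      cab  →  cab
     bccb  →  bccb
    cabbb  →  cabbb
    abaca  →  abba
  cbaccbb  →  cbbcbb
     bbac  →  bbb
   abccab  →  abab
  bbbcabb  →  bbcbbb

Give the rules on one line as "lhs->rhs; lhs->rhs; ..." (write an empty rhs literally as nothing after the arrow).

  | abb
  | bbbc
  | bbb
  | cccacca => cacca => cbca => ccb

ac->b; bca->cb; cca->a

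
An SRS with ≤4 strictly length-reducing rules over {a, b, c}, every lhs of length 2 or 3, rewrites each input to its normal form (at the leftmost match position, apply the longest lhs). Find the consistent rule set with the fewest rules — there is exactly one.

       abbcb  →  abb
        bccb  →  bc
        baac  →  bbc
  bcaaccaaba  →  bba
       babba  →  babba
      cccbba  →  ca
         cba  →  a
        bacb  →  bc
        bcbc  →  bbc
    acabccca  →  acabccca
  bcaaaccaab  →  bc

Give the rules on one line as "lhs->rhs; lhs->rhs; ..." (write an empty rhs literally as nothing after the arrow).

  | abbcb => abb
  | bccb => bc
  | baac => bbc
  | bcaaccaaba => bcbccaaba => bbccaaba => bbccbba => bbcba => bba

aa->b; acb->c; cb->; cbc->bc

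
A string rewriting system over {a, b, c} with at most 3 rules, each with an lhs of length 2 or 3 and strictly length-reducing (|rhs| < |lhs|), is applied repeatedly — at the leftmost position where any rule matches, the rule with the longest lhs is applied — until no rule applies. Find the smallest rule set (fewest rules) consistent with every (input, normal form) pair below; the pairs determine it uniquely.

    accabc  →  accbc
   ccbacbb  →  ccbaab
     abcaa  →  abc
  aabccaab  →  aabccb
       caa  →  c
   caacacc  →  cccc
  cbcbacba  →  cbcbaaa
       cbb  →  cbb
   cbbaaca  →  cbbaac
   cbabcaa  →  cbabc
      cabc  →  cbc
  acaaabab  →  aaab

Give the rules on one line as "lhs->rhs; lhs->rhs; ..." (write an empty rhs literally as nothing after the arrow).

acb->aa; ca->c

  | accabc => accbc
  | ccbacbb => ccbaab
  | abcaa => abca => abc
  | aabccaab => aabccab => aabccb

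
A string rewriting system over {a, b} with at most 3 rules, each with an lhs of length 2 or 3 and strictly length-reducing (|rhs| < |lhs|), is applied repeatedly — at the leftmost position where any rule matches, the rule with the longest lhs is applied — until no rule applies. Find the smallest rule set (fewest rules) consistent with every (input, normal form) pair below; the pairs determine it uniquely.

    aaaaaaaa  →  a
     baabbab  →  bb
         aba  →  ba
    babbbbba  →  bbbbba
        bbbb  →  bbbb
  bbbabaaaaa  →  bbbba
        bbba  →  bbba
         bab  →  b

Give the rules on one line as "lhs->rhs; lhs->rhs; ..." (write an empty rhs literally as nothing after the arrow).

  | aaaaaaaa => aaaaaaa => aaaaaa => aaaaa => aaaa => aaa => aa => a
  | baabbab => babbab => bbab => bb
  | aba => ba
  | babbbbba => bbbbba

aa->a; ab->; aba->ba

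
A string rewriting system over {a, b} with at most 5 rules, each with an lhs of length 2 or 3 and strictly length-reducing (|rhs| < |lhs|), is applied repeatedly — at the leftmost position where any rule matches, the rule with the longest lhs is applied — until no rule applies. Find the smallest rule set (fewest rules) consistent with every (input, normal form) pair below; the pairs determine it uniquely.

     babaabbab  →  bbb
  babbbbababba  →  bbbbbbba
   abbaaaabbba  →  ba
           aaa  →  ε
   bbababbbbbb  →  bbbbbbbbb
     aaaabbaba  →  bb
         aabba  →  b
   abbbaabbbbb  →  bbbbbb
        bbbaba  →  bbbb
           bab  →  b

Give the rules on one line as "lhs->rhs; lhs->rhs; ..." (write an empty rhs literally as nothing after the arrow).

  | babaabbab => bbabbab => bbbab => bbb
  | babbbbababba => bbbbababba => bbbbbbba
  | abbaaaabbba => baaaabbba => aabbba => abba => ba
  | aaa => ε

aaa->; ab->; aba->b; baa->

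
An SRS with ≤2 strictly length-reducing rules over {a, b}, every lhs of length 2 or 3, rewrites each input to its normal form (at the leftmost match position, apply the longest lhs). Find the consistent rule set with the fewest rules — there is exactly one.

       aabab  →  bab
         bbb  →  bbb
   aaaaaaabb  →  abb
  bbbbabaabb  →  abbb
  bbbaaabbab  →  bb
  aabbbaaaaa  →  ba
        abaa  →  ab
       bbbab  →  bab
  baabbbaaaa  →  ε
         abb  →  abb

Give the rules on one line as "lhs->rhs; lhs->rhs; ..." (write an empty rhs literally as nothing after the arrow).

  | aabab => bab
  | bbb
  | aaaaaaabb => aaaaabb => aaabb => abb
  | bbbbabaabb => bbabaabb => abaabb => abbb

aa->; bba->a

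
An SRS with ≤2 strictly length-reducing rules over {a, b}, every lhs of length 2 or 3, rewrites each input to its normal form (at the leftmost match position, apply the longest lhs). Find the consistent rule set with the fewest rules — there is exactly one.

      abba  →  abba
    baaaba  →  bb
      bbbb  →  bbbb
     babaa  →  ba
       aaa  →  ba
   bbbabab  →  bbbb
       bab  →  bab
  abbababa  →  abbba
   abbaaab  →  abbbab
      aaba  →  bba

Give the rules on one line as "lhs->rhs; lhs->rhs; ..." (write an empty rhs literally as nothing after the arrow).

aa->b; aba->

  | abba
  | baaaba => bbaba => bb
  | bbbb
  | babaa => ba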